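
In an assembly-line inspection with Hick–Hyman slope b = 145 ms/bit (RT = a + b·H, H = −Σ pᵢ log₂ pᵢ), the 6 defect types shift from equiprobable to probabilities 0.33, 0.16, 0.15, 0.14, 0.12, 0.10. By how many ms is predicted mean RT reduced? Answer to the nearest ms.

18 ms

Equiprobable entropy H₀ = log₂ 6 = 2.5850 bits.
Skewed entropy H = −Σ pᵢ log₂ pᵢ = 2.4578 bits.
ΔRT = b·(H₀ − H) = 145 × 0.1272 = 18.45 ms.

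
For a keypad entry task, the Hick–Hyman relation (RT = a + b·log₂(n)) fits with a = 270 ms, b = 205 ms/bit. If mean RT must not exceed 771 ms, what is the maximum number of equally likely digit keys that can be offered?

205·log₂ n ≤ 771 − 270 = 501, giving log₂ n ≤ 2.4439 and n ≤ 5.441. The largest whole number is 5.

5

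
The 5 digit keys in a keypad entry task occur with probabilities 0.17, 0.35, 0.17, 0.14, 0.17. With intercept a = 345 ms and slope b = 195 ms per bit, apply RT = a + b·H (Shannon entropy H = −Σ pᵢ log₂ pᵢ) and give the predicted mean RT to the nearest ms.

780 ms

Entropy contributions −pᵢ log₂ pᵢ: 0.4346, 0.5301, 0.4346, 0.3971, 0.4346; sum H = 2.2310 bits.
RT = a + bH = 345 + 195·2.2310 = 780.04 ms.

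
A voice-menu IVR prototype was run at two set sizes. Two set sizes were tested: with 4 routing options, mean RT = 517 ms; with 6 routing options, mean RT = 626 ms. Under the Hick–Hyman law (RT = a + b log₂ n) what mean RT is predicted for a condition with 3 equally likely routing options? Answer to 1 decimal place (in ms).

Solve the two-equation system in a and b:
  b = (626 − 517) / (log₂ 6 − log₂ 4) = 109 / (2.5850 − 2) = 186.337 ms/bit
  a = 517 − 186.337 × 2 = 144.327 ms
Then RT(3) = 144.327 + 186.337 × log₂ 3 = 144.327 + 186.337 × 1.5850 ≈ 439.663 ms.

439.7 ms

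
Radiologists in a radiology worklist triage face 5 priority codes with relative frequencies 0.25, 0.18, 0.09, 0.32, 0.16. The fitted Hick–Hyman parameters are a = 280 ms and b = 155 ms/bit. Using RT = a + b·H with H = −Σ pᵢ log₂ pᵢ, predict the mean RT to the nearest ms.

622 ms

H = 0.25·log₂(1/0.25) + 0.18·log₂(1/0.18) + 0.09·log₂(1/0.09) + 0.32·log₂(1/0.32) + 0.16·log₂(1/0.16) = 2.2070 bits.
RT = 280 + 155 × 2.2070 = 622.09 ms.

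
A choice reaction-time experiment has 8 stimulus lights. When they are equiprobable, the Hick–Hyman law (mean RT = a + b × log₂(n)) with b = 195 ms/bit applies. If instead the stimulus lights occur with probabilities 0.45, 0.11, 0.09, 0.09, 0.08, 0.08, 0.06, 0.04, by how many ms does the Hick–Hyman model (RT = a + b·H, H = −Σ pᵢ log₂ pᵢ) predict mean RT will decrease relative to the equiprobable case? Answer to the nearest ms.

96 ms

Equiprobable entropy H₀ = log₂ 8 = 3.0000 bits.
Skewed entropy H = −Σ pᵢ log₂ pᵢ = 2.5063 bits.
ΔRT = b·(H₀ − H) = 195 × 0.4937 = 96.27 ms.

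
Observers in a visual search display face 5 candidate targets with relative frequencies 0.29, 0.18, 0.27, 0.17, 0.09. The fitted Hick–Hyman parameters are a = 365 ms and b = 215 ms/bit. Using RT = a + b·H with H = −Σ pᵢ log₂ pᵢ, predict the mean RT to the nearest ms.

842 ms

H = 0.29·log₂(1/0.29) + 0.18·log₂(1/0.18) + 0.27·log₂(1/0.27) + 0.17·log₂(1/0.17) + 0.09·log₂(1/0.09) = 2.2205 bits.
RT = 365 + 215 × 2.2205 = 842.40 ms.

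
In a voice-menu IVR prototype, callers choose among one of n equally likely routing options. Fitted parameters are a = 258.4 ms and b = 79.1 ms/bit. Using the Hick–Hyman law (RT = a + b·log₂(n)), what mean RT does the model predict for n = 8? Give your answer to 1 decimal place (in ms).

log₂(8) = 3 bits, so RT = 258.4 + 79.1 × 3 ≈ 495.700 ms.

495.7 ms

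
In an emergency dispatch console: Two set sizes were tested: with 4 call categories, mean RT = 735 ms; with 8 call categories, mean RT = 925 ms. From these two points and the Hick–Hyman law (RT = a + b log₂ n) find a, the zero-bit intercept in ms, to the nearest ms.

355 ms

b = (RT₂ − RT₁)/(log₂ n₂ − log₂ n₁) = (925 − 735)/(3 − 2) = 190 ms/bit.
a = RT₁ − b·log₂ n₁ = 735 − 190 × 2 = 355.000 ms.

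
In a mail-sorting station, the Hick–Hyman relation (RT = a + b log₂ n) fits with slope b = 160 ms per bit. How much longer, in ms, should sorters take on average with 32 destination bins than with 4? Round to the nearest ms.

480 ms

Only the slope matters, since a is common to both: ΔRT = b·log₂(n₂/n₁).
log₂(32) − log₂(4) = log₂(32/4) = log₂(8) = 3.
ΔRT = 160 × 3.0000 = 480.000 ms.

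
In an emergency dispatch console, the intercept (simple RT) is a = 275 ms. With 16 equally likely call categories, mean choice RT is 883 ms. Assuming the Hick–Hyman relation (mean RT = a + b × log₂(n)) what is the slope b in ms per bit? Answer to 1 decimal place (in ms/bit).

152.0 ms/bit

16 alternatives carry log₂ 16 = 4 bits; the choice cost is 883 − 275 = 608 ms, so b = 608/4 = 152.000 ms/bit.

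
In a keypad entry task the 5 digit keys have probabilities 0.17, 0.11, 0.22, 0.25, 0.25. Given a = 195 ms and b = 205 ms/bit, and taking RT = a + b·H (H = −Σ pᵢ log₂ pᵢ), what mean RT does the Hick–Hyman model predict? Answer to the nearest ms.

659 ms

H = 0.17·log₂(1/0.17) + 0.11·log₂(1/0.11) + 0.22·log₂(1/0.22) + 0.25·log₂(1/0.25) + 0.25·log₂(1/0.25) = 2.2654 bits.
RT = 195 + 205 × 2.2654 = 659.42 ms.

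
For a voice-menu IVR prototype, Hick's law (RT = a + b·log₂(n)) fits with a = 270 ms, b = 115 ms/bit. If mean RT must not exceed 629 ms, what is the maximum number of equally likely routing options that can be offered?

8

115·log₂ n ≤ 629 − 270 = 359, giving log₂ n ≤ 3.1217 and n ≤ 8.704. The largest whole number is 8.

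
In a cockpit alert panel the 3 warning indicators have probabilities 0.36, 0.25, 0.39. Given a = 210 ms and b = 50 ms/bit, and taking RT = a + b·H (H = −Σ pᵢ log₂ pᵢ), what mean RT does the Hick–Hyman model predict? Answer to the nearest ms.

288 ms

H = 0.36·log₂(1/0.36) + 0.25·log₂(1/0.25) + 0.39·log₂(1/0.39) = 1.5604 bits.
RT = 210 + 50 × 1.5604 = 288.02 ms.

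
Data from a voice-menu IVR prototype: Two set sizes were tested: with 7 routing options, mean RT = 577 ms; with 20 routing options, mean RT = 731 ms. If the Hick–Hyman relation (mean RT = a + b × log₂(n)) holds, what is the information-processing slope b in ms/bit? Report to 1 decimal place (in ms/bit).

101.7 ms/bit

The slope on a log₂ axis is (731 − 577) / (4.3219 − 2.8074) = 101.679 ms/bit.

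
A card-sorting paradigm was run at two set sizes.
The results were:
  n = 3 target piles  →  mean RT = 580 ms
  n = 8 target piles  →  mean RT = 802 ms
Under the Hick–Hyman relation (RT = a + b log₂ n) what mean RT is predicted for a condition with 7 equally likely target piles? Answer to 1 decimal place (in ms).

Fit slope and intercept:
  b = (802 − 580) / (log₂ 8 − log₂ 3) = 222 / (3 − 1.5850) = 156.886 ms/bit
  a = 580 − 156.886 × 1.5850 = 331.341 ms
Then RT(7) = 331.341 + 156.886 × log₂ 7 = 331.341 + 156.886 × 2.8074 ≈ 771.777 ms.

771.8 ms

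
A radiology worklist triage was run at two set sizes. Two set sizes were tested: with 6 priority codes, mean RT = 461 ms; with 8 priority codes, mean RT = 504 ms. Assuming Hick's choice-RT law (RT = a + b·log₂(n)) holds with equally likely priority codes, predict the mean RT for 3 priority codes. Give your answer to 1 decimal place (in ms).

With log₂ n on the abscissa the relation is linear; from the two conditions:
  b = (504 − 461) / (log₂ 8 − log₂ 6) = 43 / (3 − 2.5850) = 103.605 ms/bit
  a = 461 − 103.605 × 2.5850 = 193.185 ms
Then RT(3) = 193.185 + 103.605 × log₂ 3 = 193.185 + 103.605 × 1.5850 ≈ 357.395 ms.

357.4 ms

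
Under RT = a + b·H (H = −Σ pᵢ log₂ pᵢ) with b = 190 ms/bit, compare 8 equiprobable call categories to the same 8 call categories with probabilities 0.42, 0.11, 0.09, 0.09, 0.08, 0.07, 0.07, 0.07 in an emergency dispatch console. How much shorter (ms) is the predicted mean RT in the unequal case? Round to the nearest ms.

Equiprobable entropy H₀ = log₂ 8 = 3.0000 bits.
Skewed entropy H = −Σ pᵢ log₂ pᵢ = 2.5984 bits.
ΔRT = b·(H₀ − H) = 190 × 0.4016 = 76.30 ms.

76 ms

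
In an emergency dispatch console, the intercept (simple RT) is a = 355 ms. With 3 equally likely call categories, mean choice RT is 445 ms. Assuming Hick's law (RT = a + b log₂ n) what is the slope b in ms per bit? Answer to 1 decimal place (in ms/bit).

log₂(3) = 1.5850 bits.
b = (RT − a)/log₂ n = (445 − 355) / 1.5850 = 56.784 ms/bit.

56.8 ms/bit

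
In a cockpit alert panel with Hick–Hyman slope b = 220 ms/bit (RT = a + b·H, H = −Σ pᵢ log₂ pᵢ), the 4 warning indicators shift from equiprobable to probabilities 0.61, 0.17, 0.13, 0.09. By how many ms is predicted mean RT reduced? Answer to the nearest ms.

96 ms

Equiprobable entropy H₀ = log₂ 4 = 2.0000 bits.
Skewed entropy H = −Σ pᵢ log₂ pᵢ = 1.5649 bits.
ΔRT = b·(H₀ − H) = 220 × 0.4351 = 95.72 ms.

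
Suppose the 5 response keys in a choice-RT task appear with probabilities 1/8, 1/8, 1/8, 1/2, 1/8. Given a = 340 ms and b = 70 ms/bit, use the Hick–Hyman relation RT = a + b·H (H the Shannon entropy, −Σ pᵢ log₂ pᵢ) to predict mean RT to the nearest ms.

480 ms

Each term −pᵢ log₂ pᵢ: 0.125·3 + 0.125·3 + 0.125·3 + 0.5·1 + 0.125·3; summed, H = 2.000 bits.
Mean RT = a + bH = 340 + 70·2.000 = 480.00 ms.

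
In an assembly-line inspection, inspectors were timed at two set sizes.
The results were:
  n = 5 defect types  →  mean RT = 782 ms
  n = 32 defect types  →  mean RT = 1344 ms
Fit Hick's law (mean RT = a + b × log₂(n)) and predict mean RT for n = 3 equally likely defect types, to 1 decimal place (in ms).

With log₂ n on the abscissa the relation is linear; from the two conditions:
  b = (1344 − 782) / (log₂ 32 − log₂ 5) = 562 / (5 − 2.3219) = 209.852 ms/bit
  a = 782 − 209.852 × 2.3219 = 294.738 ms
Then RT(3) = 294.738 + 209.852 × log₂ 3 = 294.738 + 209.852 × 1.5850 ≈ 627.346 ms.

627.3 ms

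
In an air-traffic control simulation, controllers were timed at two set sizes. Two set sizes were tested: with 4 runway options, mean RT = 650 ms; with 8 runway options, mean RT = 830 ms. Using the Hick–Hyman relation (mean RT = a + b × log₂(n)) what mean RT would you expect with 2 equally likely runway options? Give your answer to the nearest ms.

470 ms

Fit slope and intercept:
  b = (830 − 650) / (log₂ 8 − log₂ 4) = 180 / (3 − 2) = 180 ms/bit
  a = 650 − 180 × 2 = 290 ms
Then RT(2) = 290 + 180 × log₂ 2 = 290 + 180 × 1 ≈ 470.000 ms.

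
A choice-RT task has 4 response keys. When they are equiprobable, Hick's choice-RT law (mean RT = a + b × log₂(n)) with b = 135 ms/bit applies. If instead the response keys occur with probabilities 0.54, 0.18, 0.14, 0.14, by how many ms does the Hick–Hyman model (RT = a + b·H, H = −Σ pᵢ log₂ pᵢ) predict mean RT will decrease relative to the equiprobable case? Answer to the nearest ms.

38 ms

The RT saving is b·ΔH. Equiprobable H₀ = log₂(4) = 2.0000 bits; with the given probabilities H = 1.7196 bits.
b·(H₀ − H) = 135 × (2.0000 − 1.7196) = 37.86 ms.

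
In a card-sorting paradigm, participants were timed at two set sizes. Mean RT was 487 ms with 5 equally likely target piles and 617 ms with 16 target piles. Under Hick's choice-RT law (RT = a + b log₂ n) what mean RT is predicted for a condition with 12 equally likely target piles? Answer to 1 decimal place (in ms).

584.8 ms

Solve the two-equation system in a and b:
  b = (617 − 487) / (log₂ 16 − log₂ 5) = 130 / (4 − 2.3219) = 77.470 ms/bit
  a = 487 − 77.470 × 2.3219 = 307.121 ms
Then RT(12) = 307.121 + 77.470 × log₂ 12 = 307.121 + 77.470 × 3.5850 ≈ 584.847 ms.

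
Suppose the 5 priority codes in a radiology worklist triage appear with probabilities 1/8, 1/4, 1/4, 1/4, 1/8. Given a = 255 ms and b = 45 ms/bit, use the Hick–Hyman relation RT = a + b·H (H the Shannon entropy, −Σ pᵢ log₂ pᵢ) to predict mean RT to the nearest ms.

Each term −pᵢ log₂ pᵢ: 0.125·3 + 0.25·2 + 0.25·2 + 0.25·2 + 0.125·3; summed, H = 2.250 bits.
Mean RT = a + bH = 255 + 45·2.250 = 356.25 ms.

356 ms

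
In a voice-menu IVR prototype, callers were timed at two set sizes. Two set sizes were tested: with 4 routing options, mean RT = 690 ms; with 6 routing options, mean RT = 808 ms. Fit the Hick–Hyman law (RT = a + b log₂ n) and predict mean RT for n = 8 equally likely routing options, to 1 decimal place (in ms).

891.7 ms

Fit slope and intercept:
  b = (808 − 690) / (log₂ 6 − log₂ 4) = 118 / (2.5850 − 2) = 201.722 ms/bit
  a = 690 − 201.722 × 2 = 286.555 ms
Then RT(8) = 286.555 + 201.722 × log₂ 8 = 286.555 + 201.722 × 3 ≈ 891.722 ms.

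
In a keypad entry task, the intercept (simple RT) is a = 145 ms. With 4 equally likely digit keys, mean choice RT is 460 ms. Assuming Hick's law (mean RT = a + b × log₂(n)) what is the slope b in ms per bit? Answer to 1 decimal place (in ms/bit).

157.5 ms/bit

log₂(4) = 2 bits.
b = (RT − a)/log₂ n = (460 − 145) / 2 = 157.500 ms/bit.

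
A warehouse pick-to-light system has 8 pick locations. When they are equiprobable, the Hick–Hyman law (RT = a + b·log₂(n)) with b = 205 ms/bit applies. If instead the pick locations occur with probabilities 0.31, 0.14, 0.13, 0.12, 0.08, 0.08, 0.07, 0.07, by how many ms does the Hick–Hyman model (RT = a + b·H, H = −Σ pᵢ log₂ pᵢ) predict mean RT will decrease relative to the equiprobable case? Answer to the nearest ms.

The RT saving is b·ΔH. Equiprobable H₀ = log₂(8) = 3.0000 bits; with the given probabilities H = 2.7907 bits.
b·(H₀ − H) = 205 × (3.0000 − 2.7907) = 42.90 ms.

43 ms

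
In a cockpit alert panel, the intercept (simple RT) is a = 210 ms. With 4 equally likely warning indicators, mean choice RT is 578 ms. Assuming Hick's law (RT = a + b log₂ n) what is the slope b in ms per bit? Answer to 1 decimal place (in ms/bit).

184.0 ms/bit

b = (578 − 210) / log₂(4) = 368 / 2 = 184.000 ms/bit.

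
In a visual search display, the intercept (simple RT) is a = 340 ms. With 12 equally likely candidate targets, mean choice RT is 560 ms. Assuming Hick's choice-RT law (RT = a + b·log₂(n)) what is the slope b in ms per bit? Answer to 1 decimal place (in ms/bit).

61.4 ms/bit

log₂(12) = 3.5850 bits.
b = (RT − a)/log₂ n = (560 − 340) / 3.5850 = 61.367 ms/bit.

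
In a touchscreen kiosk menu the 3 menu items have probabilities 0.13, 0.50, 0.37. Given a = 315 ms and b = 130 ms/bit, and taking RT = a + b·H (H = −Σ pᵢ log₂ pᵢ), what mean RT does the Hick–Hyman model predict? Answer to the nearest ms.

H = 0.13·log₂(1/0.13) + 0.50·log₂(1/0.50) + 0.37·log₂(1/0.37) = 1.4134 bits.
RT = 315 + 130 × 1.4134 = 498.74 ms.

499 ms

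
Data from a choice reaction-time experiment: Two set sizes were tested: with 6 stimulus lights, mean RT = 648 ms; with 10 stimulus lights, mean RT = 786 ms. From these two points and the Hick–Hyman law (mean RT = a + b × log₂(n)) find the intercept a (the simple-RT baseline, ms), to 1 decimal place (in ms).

164.0 ms

Slope: b = (786 − 648) / (log₂ 10 − log₂ 6) = 138/0.7370 = 187.254 ms/bit.
Intercept: a = 648 − 187.254·log₂(6) = 163.955 ms.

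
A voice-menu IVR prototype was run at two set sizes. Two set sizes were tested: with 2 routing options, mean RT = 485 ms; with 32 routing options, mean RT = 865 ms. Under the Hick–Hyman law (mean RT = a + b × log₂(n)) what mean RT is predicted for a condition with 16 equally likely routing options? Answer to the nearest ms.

Fit slope and intercept:
  b = (865 − 485) / (log₂ 32 − log₂ 2) = 380 / (5 − 1) = 95 ms/bit
  a = 485 − 95 × 1 = 390 ms
Then RT(16) = 390 + 95 × log₂ 16 = 390 + 95 × 4 ≈ 770.000 ms.

770 ms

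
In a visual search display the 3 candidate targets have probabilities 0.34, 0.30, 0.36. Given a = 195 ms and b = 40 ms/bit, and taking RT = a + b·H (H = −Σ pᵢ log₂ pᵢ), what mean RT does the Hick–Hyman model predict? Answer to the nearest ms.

258 ms

H = 0.34·log₂(1/0.34) + 0.30·log₂(1/0.30) + 0.36·log₂(1/0.36) = 1.5809 bits.
RT = 195 + 40 × 1.5809 = 258.24 ms.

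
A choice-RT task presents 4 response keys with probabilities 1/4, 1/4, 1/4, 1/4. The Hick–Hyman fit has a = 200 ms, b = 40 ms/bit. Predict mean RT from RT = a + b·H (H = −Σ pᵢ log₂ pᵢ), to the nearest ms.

280 ms

Each term −pᵢ log₂ pᵢ: 0.25·2 + 0.25·2 + 0.25·2 + 0.25·2; summed, H = 2.000 bits.
Mean RT = a + bH = 200 + 40·2.000 = 280.00 ms.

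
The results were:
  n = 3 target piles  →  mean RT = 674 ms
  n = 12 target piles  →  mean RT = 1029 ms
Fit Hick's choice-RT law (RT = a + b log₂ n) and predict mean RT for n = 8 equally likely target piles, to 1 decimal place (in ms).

With log₂ n on the abscissa the relation is linear; from the two conditions:
  b = (1029 − 674) / (log₂ 12 − log₂ 3) = 355 / (3.5850 − 1.5850) = 177.500 ms/bit
  a = 674 − 177.500 × 1.5850 = 392.669 ms
Then RT(8) = 392.669 + 177.500 × log₂ 8 = 392.669 + 177.500 × 3 ≈ 925.169 ms.

925.2 ms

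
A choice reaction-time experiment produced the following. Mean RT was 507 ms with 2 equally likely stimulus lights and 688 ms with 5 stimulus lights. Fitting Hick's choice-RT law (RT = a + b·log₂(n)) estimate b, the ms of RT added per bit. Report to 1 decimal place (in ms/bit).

Slope: b = (688 − 507) / (log₂ 5 − log₂ 2) = 181/1.3219 = 136.921 ms/bit.

136.9 ms/bit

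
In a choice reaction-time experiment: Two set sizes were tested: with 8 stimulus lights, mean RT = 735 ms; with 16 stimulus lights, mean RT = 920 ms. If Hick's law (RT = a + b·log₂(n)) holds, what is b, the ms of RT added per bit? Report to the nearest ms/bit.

185 ms/bit

Slope: b = (920 − 735) / (log₂ 16 − log₂ 8) = 185/1.0000 = 185 ms/bit.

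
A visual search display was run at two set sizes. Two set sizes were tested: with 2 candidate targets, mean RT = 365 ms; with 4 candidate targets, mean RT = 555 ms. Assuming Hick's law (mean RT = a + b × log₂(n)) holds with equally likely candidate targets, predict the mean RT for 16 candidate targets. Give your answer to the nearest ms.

Fit slope and intercept:
  b = (555 − 365) / (log₂ 4 − log₂ 2) = 190 / (2 − 1) = 190 ms/bit
  a = 365 − 190 × 1 = 175 ms
Then RT(16) = 175 + 190 × log₂ 16 = 175 + 190 × 4 ≈ 935.000 ms.

935 ms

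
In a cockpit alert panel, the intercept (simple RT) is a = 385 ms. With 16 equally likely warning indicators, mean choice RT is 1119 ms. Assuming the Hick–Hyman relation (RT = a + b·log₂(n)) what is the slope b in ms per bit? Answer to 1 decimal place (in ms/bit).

183.5 ms/bit

log₂(16) = 4 bits.
b = (RT − a)/log₂ n = (1119 − 385) / 4 = 183.500 ms/bit.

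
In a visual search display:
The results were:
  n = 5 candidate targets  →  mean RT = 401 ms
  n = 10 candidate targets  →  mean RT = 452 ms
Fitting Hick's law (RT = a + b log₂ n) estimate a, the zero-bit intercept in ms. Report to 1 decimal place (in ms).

282.6 ms

Slope: b = (452 − 401) / (log₂ 10 − log₂ 5) = 51/1.0000 = 51.000 ms/bit.
Intercept: a = 401 − 51.000·log₂(5) = 282.582 ms.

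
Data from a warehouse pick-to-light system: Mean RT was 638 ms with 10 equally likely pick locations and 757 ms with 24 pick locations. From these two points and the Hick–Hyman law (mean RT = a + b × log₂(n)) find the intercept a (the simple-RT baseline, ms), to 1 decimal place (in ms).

325.0 ms

Slope: b = (757 − 638) / (log₂ 24 − log₂ 10) = 119/1.2630 = 94.218 ms/bit.
Intercept: a = 638 − 94.218·log₂(10) = 325.016 ms.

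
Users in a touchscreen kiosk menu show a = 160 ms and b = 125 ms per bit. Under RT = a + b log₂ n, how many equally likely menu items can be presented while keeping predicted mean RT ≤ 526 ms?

7

Set 160 + 125·log₂ n ≤ 526 → log₂ n ≤ (526 − 160)/125 = 2.9280.
So n ≤ 2^2.9280 = 7.611; the largest integer n is 7.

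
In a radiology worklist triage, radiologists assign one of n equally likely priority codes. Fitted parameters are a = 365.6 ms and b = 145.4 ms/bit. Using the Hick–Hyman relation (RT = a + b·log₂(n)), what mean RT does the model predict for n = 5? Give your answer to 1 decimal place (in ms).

log₂(5) = 2.3219 bits, so RT = 365.6 + 145.4 × 2.3219 ≈ 703.208 ms.

703.2 ms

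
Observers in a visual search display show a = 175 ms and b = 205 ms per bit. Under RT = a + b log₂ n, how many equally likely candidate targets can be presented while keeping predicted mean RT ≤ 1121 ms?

Information budget: (1121 − 175)/205 = 4.6146 bits, so n ≤ 2^4.6146 = 24.499 → at most 24.

24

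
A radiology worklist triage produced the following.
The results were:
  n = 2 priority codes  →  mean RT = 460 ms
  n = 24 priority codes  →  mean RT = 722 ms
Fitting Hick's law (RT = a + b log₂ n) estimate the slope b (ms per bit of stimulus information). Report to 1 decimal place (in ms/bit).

73.1 ms/bit

b = (RT₂ − RT₁)/(log₂ n₂ − log₂ n₁) = (722 − 460)/(4.5850 − 1) = 73.083 ms/bit.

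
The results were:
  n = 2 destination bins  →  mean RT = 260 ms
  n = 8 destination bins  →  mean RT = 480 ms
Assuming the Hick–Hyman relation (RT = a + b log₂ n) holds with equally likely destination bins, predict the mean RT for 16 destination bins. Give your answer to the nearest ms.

590 ms

With log₂ n on the abscissa the relation is linear; from the two conditions:
  b = (480 − 260) / (log₂ 8 − log₂ 2) = 220 / (3 − 1) = 110 ms/bit
  a = 260 − 110 × 1 = 150 ms
Then RT(16) = 150 + 110 × log₂ 16 = 150 + 110 × 4 ≈ 590.000 ms.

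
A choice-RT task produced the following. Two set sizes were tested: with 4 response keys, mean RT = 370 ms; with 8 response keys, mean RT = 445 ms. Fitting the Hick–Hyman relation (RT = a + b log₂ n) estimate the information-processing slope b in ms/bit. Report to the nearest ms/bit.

The slope on a log₂ axis is (445 − 370) / (3 − 2) = 75 ms/bit.

75 ms/bit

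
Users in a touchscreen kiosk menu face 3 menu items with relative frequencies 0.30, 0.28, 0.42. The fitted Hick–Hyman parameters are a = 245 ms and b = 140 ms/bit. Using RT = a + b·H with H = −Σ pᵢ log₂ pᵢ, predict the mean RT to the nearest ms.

464 ms

Entropy contributions −pᵢ log₂ pᵢ: 0.5211, 0.5142, 0.5256; sum H = 1.5610 bits.
RT = a + bH = 245 + 140·1.5610 = 463.53 ms.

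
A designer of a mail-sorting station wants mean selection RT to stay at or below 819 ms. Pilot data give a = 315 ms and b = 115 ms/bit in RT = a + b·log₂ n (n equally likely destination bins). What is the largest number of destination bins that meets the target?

20

Set 315 + 115·log₂ n ≤ 819 → log₂ n ≤ (819 − 315)/115 = 4.3826.
So n ≤ 2^4.3826 = 20.859; the largest integer n is 20.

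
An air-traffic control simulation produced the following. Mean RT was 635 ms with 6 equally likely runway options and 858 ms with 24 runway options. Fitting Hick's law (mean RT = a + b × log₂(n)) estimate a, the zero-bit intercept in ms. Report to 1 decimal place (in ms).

Slope: b = (858 − 635) / (log₂ 24 − log₂ 6) = 223/2.0000 = 111.500 ms/bit.
a = RT₁ − b·log₂ n₁ = 635 − 111.500 × 2.5850 = 346.777 ms.

346.8 ms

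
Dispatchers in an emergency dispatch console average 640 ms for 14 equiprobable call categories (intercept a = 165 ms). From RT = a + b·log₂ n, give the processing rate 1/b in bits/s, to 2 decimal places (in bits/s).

8.02 bits/s

b = (640 − 165)/log₂ 14 = 475/3.8074 = 124.759 ms per bit = 0.12476 s/bit; the reciprocal is 8.015 bits/s.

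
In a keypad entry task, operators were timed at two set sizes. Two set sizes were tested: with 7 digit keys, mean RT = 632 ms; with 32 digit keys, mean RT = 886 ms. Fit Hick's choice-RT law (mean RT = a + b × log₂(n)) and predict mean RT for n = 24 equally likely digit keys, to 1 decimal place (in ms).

837.9 ms

Solve the two-equation system in a and b:
  b = (886 − 632) / (log₂ 32 − log₂ 7) = 254 / (5 − 2.8074) = 115.842 ms/bit
  a = 632 − 115.842 × 2.8074 = 306.791 ms
Then RT(24) = 306.791 + 115.842 × log₂ 24 = 306.791 + 115.842 × 4.5850 ≈ 837.921 ms.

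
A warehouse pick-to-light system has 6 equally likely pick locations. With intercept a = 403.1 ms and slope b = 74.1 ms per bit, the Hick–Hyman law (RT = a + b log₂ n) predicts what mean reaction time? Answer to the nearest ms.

595 ms

log₂(6) = 2.5850 bits, so RT = 403.1 + 74.1 × 2.5850 ≈ 594.646 ms.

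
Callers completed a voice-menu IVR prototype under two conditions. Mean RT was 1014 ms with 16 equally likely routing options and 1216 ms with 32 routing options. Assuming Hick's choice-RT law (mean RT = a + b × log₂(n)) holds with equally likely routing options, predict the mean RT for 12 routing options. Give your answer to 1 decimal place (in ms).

With log₂ n on the abscissa the relation is linear; from the two conditions:
  b = (1216 − 1014) / (log₂ 32 − log₂ 16) = 202 / (5 − 4) = 202.000 ms/bit
  a = 1014 − 202.000 × 4 = 206.000 ms
Then RT(12) = 206.000 + 202.000 × log₂ 12 = 206.000 + 202.000 × 3.5850 ≈ 930.162 ms.

930.2 ms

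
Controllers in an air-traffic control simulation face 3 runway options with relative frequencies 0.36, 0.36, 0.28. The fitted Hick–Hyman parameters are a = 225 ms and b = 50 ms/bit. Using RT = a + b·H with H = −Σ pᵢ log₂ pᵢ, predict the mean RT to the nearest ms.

304 ms

Entropy contributions −pᵢ log₂ pᵢ: 0.5306, 0.5306, 0.5142; sum H = 1.5755 bits.
RT = a + bH = 225 + 50·1.5755 = 303.77 ms.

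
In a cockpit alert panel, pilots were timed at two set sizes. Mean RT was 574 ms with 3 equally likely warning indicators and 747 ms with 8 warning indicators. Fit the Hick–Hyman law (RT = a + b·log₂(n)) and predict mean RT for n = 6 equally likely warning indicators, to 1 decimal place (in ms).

696.3 ms

RT is linear in log₂ n, so two points fix the line:
  b = (747 − 574) / (log₂ 8 − log₂ 3) = 173 / (3 − 1.5850) = 122.258 ms/bit
  a = 574 − 122.258 × 1.5850 = 380.225 ms
Then RT(6) = 380.225 + 122.258 × log₂ 6 = 380.225 + 122.258 × 2.5850 ≈ 696.258 ms.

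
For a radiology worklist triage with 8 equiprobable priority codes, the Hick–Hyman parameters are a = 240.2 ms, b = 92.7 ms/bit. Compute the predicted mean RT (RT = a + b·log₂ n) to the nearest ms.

518 ms

log₂(8) = 3 bits, so RT = 240.2 + 92.7 × 3 ≈ 518.300 ms.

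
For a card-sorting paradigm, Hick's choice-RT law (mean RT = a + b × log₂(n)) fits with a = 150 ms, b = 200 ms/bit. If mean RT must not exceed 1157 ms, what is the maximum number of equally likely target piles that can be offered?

32

Information budget: (1157 − 150)/200 = 5.0350 bits, so n ≤ 2^5.0350 = 32.786 → at most 32.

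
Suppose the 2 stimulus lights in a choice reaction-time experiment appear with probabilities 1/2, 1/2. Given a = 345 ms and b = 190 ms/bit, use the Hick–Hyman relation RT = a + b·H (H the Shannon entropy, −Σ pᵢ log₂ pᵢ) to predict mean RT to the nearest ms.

Each term −pᵢ log₂ pᵢ: 0.5·1 + 0.5·1; summed, H = 1.000 bits.
Mean RT = a + bH = 345 + 190·1.000 = 535.00 ms.

535 ms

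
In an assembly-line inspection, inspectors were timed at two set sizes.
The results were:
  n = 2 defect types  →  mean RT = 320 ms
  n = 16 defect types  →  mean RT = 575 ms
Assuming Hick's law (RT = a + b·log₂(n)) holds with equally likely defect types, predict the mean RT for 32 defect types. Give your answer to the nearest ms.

With log₂ n on the abscissa the relation is linear; from the two conditions:
  b = (575 − 320) / (log₂ 16 − log₂ 2) = 255 / (4 − 1) = 85 ms/bit
  a = 320 − 85 × 1 = 235 ms
Then RT(32) = 235 + 85 × log₂ 32 = 235 + 85 × 5 ≈ 660.000 ms.

660 ms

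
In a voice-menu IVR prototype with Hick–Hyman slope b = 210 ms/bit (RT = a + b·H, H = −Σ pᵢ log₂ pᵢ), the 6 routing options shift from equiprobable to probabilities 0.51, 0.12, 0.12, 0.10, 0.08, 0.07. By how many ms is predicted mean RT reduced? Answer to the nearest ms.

97 ms

The RT saving is b·ΔH. Equiprobable H₀ = log₂(6) = 2.5850 bits; with the given probabilities H = 2.1218 bits.
b·(H₀ − H) = 210 × (2.5850 − 2.1218) = 97.26 ms.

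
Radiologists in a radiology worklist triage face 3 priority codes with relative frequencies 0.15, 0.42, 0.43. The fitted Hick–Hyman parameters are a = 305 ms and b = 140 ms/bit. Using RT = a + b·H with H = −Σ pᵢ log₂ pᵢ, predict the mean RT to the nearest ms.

509 ms

H = 0.15·log₂(1/0.15) + 0.42·log₂(1/0.42) + 0.43·log₂(1/0.43) = 1.4598 bits.
RT = 305 + 140 × 1.4598 = 509.37 ms.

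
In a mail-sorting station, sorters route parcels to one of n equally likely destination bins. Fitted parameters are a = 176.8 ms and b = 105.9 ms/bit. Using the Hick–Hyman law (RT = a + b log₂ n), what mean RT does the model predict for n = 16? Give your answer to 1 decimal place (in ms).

log₂(16) = 4 bits, so RT = 176.8 + 105.9 × 4 ≈ 600.400 ms.

600.4 ms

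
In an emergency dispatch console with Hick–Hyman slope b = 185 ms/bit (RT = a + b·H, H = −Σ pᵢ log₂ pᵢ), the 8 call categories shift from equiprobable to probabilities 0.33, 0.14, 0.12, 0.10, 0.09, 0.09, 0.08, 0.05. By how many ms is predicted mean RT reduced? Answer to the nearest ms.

The RT saving is b·ΔH. Equiprobable H₀ = log₂(8) = 3.0000 bits; with the given probabilities H = 2.7571 bits.
b·(H₀ − H) = 185 × (3.0000 − 2.7571) = 44.94 ms.

45 ms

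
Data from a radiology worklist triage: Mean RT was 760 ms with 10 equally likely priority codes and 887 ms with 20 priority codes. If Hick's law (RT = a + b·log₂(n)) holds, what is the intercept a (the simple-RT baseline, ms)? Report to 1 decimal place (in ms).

338.1 ms

b = (RT₂ − RT₁)/(log₂ n₂ − log₂ n₁) = (887 − 760)/(4.3219 − 3.3219) = 127.000 ms/bit.
a = RT₁ − b·log₂ n₁ = 760 − 127.000 × 3.3219 = 338.115 ms.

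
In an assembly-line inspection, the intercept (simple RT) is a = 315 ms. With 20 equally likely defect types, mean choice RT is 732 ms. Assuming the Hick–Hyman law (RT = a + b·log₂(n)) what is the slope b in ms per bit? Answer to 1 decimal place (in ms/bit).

20 alternatives carry log₂ 20 = 4.3219 bits; the choice cost is 732 − 315 = 417 ms, so b = 417/4.3219 = 96.485 ms/bit.

96.5 ms/bit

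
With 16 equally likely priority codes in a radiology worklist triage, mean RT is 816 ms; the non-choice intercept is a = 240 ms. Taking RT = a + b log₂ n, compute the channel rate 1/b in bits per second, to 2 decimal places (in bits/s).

6.94 bits/s

b = (816 − 240)/log₂ 16 = 576/4 = 144.000 ms per bit = 0.14400 s/bit; the reciprocal is 6.944 bits/s.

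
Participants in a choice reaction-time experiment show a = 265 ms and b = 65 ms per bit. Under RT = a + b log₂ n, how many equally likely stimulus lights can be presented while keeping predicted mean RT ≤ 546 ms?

20

65·log₂ n ≤ 546 − 265 = 281, giving log₂ n ≤ 4.3231 and n ≤ 20.016. The largest whole number is 20.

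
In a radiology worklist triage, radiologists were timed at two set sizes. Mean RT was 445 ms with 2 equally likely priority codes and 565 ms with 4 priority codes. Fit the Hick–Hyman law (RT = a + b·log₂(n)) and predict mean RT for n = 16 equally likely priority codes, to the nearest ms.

805 ms

Fit slope and intercept:
  b = (565 − 445) / (log₂ 4 − log₂ 2) = 120 / (2 − 1) = 120 ms/bit
  a = 445 − 120 × 1 = 325 ms
Then RT(16) = 325 + 120 × log₂ 16 = 325 + 120 × 4 ≈ 805.000 ms.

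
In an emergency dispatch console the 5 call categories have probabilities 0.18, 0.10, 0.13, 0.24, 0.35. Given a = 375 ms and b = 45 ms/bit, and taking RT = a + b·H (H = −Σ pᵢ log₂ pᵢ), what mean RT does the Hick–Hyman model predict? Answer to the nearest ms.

473 ms

Entropy contributions −pᵢ log₂ pᵢ: 0.4453, 0.3322, 0.3826, 0.4941, 0.5301; sum H = 2.1844 bits.
RT = a + bH = 375 + 45·2.1844 = 473.30 ms.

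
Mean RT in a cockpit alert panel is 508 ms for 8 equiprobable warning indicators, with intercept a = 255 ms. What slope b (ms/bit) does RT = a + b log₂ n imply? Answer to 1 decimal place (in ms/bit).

84.3 ms/bit

b = (508 − 255) / log₂(8) = 253 / 3 = 84.333 ms/bit.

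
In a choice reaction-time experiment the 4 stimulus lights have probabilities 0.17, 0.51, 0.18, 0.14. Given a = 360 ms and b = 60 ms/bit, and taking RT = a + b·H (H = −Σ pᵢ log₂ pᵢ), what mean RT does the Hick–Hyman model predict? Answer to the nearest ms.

H = 0.17·log₂(1/0.17) + 0.51·log₂(1/0.51) + 0.18·log₂(1/0.18) + 0.14·log₂(1/0.14) = 1.7724 bits.
RT = 360 + 60 × 1.7724 = 466.35 ms.

466 ms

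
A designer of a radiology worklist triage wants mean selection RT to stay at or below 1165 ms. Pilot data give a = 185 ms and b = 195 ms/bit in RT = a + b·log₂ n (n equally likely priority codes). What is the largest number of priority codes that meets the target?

32

Information budget: (1165 − 185)/195 = 5.0256 bits, so n ≤ 2^5.0256 = 32.574 → at most 32.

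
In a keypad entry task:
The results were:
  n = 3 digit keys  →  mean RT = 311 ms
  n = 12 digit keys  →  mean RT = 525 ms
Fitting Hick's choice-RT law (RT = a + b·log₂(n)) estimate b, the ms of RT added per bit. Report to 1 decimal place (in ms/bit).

107.0 ms/bit

b = (RT₂ − RT₁)/(log₂ n₂ − log₂ n₁) = (525 − 311)/(3.5850 − 1.5850) = 107.000 ms/bit.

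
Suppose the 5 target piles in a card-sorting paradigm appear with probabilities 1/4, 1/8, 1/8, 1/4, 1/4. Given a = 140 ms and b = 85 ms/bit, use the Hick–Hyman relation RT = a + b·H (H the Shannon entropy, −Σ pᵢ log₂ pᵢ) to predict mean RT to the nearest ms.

H = −Σ pᵢ log₂ pᵢ = 0.25·2 + 0.125·3 + 0.125·3 + 0.25·2 + 0.25·2 = 2.250 bits.
RT = 140 + 85 × 2.250 = 331.25 ms.

331 ms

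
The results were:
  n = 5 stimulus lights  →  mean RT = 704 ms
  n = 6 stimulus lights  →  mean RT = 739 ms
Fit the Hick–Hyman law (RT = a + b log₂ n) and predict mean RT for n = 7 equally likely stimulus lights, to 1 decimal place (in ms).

Solve the two-equation system in a and b:
  b = (739 − 704) / (log₂ 6 − log₂ 5) = 35 / (2.5850 − 2.3219) = 133.062 ms/bit
  a = 704 − 133.062 × 2.3219 = 395.039 ms
Then RT(7) = 395.039 + 133.062 × log₂ 7 = 395.039 + 133.062 × 2.8074 ≈ 768.592 ms.

768.6 ms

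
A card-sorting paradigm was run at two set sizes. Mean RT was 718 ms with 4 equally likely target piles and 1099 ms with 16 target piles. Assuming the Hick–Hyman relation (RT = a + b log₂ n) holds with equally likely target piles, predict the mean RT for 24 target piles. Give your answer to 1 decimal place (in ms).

Solve the two-equation system in a and b:
  b = (1099 − 718) / (log₂ 16 − log₂ 4) = 381 / (4 − 2) = 190.500 ms/bit
  a = 718 − 190.500 × 2 = 337.000 ms
Then RT(24) = 337.000 + 190.500 × log₂ 24 = 337.000 + 190.500 × 4.5850 ≈ 1210.435 ms.

1210.4 ms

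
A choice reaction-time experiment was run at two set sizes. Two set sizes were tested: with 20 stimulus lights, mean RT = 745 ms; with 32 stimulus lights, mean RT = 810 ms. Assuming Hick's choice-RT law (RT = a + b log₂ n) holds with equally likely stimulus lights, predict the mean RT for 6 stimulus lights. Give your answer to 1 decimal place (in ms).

578.5 ms

Fit slope and intercept:
  b = (810 − 745) / (log₂ 32 − log₂ 20) = 65 / (5 − 4.3219) = 95.860 ms/bit
  a = 745 − 95.860 × 4.3219 = 330.700 ms
Then RT(6) = 330.700 + 95.860 × log₂ 6 = 330.700 + 95.860 × 2.5850 ≈ 578.494 ms.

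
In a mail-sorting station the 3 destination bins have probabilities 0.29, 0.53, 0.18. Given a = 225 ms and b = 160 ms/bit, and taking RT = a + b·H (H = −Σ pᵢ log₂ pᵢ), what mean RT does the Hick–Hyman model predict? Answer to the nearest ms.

457 ms

Entropy contributions −pᵢ log₂ pᵢ: 0.5179, 0.4854, 0.4453; sum H = 1.4487 bits.
RT = a + bH = 225 + 160·1.4487 = 456.79 ms.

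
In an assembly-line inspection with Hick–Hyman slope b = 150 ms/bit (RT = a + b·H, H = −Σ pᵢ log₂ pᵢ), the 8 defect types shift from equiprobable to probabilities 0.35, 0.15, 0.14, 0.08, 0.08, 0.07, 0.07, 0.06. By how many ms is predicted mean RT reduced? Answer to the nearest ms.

Equiprobable entropy H₀ = log₂ 8 = 3.0000 bits.
Skewed entropy H = −Σ pᵢ log₂ pᵢ = 2.7014 bits.
ΔRT = b·(H₀ − H) = 150 × 0.2986 = 44.79 ms.

45 ms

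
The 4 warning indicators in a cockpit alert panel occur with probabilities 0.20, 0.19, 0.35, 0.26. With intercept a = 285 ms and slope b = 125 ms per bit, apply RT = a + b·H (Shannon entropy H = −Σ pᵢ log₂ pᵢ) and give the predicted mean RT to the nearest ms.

529 ms

Entropy contributions −pᵢ log₂ pᵢ: 0.4644, 0.4552, 0.5301, 0.5053; sum H = 1.9550 bits.
RT = a + bH = 285 + 125·1.9550 = 529.38 ms.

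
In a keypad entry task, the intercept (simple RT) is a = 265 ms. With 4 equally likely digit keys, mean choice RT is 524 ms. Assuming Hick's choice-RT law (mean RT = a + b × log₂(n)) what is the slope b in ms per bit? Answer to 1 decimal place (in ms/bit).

129.5 ms/bit

4 alternatives carry log₂ 4 = 2 bits; the choice cost is 524 − 265 = 259 ms, so b = 259/2 = 129.500 ms/bit.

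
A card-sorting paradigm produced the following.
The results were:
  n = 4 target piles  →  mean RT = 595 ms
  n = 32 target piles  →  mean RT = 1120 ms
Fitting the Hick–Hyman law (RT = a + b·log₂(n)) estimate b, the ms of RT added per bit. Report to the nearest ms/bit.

175 ms/bit

b = (RT₂ − RT₁)/(log₂ n₂ − log₂ n₁) = (1120 − 595)/(5 − 2) = 175 ms/bit.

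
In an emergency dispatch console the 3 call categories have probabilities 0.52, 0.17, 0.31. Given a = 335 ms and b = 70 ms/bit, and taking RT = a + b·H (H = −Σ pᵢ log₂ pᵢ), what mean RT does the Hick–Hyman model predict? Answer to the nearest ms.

436 ms

H = 0.52·log₂(1/0.52) + 0.17·log₂(1/0.17) + 0.31·log₂(1/0.31) = 1.4490 bits.
RT = 335 + 70 × 1.4490 = 436.43 ms.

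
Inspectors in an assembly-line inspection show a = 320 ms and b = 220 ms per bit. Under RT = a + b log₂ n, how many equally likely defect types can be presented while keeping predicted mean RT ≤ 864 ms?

Set 320 + 220·log₂ n ≤ 864 → log₂ n ≤ (864 − 320)/220 = 2.4727.
So n ≤ 2^2.4727 = 5.551; the largest integer n is 5.

5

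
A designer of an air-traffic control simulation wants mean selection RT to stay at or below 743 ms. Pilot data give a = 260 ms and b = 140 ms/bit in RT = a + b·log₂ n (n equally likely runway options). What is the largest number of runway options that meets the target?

10

Information budget: (743 − 260)/140 = 3.4500 bits, so n ≤ 2^3.4500 = 10.928 → at most 10.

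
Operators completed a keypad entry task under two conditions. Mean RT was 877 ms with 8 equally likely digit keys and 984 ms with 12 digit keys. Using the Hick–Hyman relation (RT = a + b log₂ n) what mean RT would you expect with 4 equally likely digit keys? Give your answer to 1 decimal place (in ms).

With log₂ n on the abscissa the relation is linear; from the two conditions:
  b = (984 − 877) / (log₂ 12 − log₂ 8) = 107 / (3.5850 − 3) = 182.918 ms/bit
  a = 877 − 182.918 × 3 = 328.247 ms
Then RT(4) = 328.247 + 182.918 × log₂ 4 = 328.247 + 182.918 × 2 ≈ 694.082 ms.

694.1 ms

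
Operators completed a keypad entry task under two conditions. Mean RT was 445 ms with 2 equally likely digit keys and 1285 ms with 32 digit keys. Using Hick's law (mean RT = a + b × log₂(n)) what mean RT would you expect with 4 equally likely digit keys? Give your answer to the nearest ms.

Solve the two-equation system in a and b:
  b = (1285 − 445) / (log₂ 32 − log₂ 2) = 840 / (5 − 1) = 210 ms/bit
  a = 445 − 210 × 1 = 235 ms
Then RT(4) = 235 + 210 × log₂ 4 = 235 + 210 × 2 ≈ 655.000 ms.

655 ms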